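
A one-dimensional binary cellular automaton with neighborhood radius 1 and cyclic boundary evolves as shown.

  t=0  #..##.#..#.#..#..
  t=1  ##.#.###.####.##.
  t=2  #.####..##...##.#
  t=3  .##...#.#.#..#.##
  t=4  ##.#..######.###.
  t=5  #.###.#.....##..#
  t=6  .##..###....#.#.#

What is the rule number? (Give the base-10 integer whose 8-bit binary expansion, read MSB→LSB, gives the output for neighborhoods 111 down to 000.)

60

  ###|.  b7=0 t=1,i=6
  ##.|.  b6=0 t=0,i=4
  #.#|#  b5=1 t=0,i=5
  #..|#  b4=1 t=0,i=1
  .##|#  b3=1 t=0,i=3
  .#.|#  b2=1 t=0,i=0
  ..#|.  b1=0 t=0,i=2
  ...|.  b0=0 t=2,i=11
  bits 00111100 = 60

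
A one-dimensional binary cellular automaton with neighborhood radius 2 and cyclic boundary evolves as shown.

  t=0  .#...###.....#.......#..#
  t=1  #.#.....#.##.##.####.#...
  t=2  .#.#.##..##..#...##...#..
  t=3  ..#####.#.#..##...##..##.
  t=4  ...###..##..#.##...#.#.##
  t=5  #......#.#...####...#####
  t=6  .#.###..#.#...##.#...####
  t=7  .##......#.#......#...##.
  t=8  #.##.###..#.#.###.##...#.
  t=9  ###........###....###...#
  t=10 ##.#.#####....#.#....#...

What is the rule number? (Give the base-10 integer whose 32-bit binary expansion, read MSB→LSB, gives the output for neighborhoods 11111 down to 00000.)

  nb #####: next=#  (t=3,i=4, bit31=1)
  nb ####.: next=#  (t=1,i=18, bit30=1)
  nb ###.#: next=.  (t=1,i=19, bit29=0)
  nb ###..: next=.  (t=0,i=7, bit28=0)
  nb ##.##: next=.  (t=1,i=12, bit27=0)
  nb ##.#.: next=.  (t=1,i=20, bit26=0)
  nb ##..#: next=.  (t=2,i=7, bit25=0)
  nb ##...: next=#  (t=0,i=8, bit24=1)
  nb #.###: next=.  (t=1,i=16, bit23=0)
  nb #.##.: next=#  (t=1,i=10, bit22=1)
  nb #.#.#: next=#  (t=2,i=3, bit21=1)
  nb #.#..: next=.  (t=0,i=1, bit20=0)
  nb #..##: next=#  (t=2,i=8, bit19=1)
  nb #..#.: next=.  (t=0,i=23, bit18=0)
  nb #...#: next=.  (t=0,i=3, bit17=0)
  nb #....: next=.  (t=0,i=9, bit16=0)
  nb .####: next=#  (t=1,i=17, bit15=1)
  nb .###.: next=.  (t=0,i=6, bit14=0)
  nb .##.#: next=.  (t=1,i=11, bit13=0)
  nb .##..: next=#  (t=2,i=6, bit12=1)
  nb .#.##: next=#  (t=1,i=9, bit11=1)
  nb .#.#.: next=#  (t=0,i=0, bit10=1)
  nb .#..#: next=.  (t=0,i=22, bit9=0)
  nb .#...: next=#  (t=0,i=2, bit8=1)
  nb ..###: next=.  (t=0,i=5, bit7=0)
  nb ..##.: next=.  (t=2,i=9, bit6=0)
  nb ..#.#: next=.  (t=0,i=24, bit5=0)
  nb ..#..: next=#  (t=0,i=13, bit4=1)
  nb ...##: next=.  (t=0,i=4, bit3=0)
  nb ...#.: next=.  (t=0,i=12, bit2=0)
  nb ....#: next=#  (t=0,i=11, bit1=1)
  nb .....: next=#  (t=0,i=10, bit0=1)
  bits 11000001011010001001110100010011 = 3244858643

3244858643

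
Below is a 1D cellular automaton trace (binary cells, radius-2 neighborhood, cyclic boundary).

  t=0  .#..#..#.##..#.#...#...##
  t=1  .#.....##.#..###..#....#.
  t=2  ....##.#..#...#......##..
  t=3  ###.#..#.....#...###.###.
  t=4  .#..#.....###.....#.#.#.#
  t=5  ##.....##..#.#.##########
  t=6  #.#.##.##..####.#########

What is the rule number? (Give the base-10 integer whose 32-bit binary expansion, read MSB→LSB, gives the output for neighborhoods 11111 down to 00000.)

3375422567

  #####|#  b31=1 t=5,i=17
  ####.|#  b30=1 t=5,i=0
  ###.#|.  b29=0 t=3,i=2
  ###..|.  b28=0 t=1,i=15
  ##.##|#  b27=1 t=3,i=20
  ##.#.|.  b26=0 t=0,i=0
  ##..#|.  b25=0 t=0,i=11
  ##...|#  b24=1 t=2,i=23
  #.###|.  b23=0 t=3,i=0
  #.##.|.  b22=0 t=0,i=9
  #.#.#|#  b21=1 t=4,i=20
  #.#..|#  b20=1 t=0,i=1
  #..##|.  b19=0 t=1,i=12
  #..#.|.  b18=0 t=0,i=3
  #...#|.  b17=0 t=0,i=17
  #....|.  b16=0 t=1,i=3
  .####|#  b15=1 t=5,i=16
  .###.|#  b14=1 t=1,i=14
  .##.#|.  b13=0 t=0,i=24
  .##..|#  b12=1 t=0,i=10
  .#.##|#  b11=1 t=0,i=8
  .#.#.|#  b10=1 t=0,i=14
  .#..#|.  b9=0 t=0,i=2
  .#...|.  b8=0 t=0,i=16
  ..###|.  b7=0 t=1,i=13
  ..##.|#  b6=1 t=0,i=23
  ..#.#|#  b5=1 t=0,i=7
  ..#..|.  b4=0 t=0,i=4
  ...##|.  b3=0 t=0,i=22
  ...#.|#  b2=1 t=0,i=18
  ....#|#  b1=1 t=1,i=5
  .....|#  b0=1 t=1,i=4
  bits 11001001001100001101110001100111 = 3375422567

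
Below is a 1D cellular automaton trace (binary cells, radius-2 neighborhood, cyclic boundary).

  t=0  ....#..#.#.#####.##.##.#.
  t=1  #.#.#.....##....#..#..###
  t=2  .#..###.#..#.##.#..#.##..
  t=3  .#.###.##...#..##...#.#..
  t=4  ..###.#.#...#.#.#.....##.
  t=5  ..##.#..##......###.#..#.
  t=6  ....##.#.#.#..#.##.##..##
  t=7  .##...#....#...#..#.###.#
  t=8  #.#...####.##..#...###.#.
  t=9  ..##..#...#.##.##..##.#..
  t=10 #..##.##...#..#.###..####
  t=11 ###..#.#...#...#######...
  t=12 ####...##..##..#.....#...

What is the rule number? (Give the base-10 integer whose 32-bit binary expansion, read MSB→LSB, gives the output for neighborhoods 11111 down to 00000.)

  #####|.  b31=0 t=0,i=13
  ####.|.  b30=0 t=0,i=14
  ###.#|.  b29=0 t=0,i=15
  ###..|#  b28=1 t=10,i=0
  ##.##|#  b27=1 t=0,i=16
  ##.#.|#  b26=1 t=0,i=22
  ##..#|#  b25=1 t=6,i=21
  ##...|.  b24=0 t=1,i=12
  #.###|#  b23=1 t=0,i=11
  #.##.|.  b22=0 t=0,i=17
  #.#.#|.  b21=0 t=0,i=9
  #.#..|#  b20=1 t=0,i=23
  #..##|#  b19=1 t=1,i=21
  #..#.|.  b18=0 t=0,i=6
  #...#|.  b17=0 t=2,i=24
  #....|#  b16=1 t=0,i=0
  .####|.  b15=0 t=0,i=12
  .###.|#  b14=1 t=2,i=5
  .##.#|.  b13=0 t=0,i=18
  .##..|#  b12=1 t=1,i=11
  .#.##|#  b11=1 t=0,i=10
  .#.#.|.  b10=0 t=0,i=8
  .#..#|.  b9=0 t=0,i=5
  .#...|#  b8=1 t=0,i=24
  ..###|#  b7=1 t=1,i=22
  ..##.|.  b6=0 t=1,i=10
  ..#.#|.  b5=0 t=0,i=7
  ..#..|#  b4=1 t=0,i=4
  ...##|.  b3=0 t=1,i=9
  ...#.|.  b2=0 t=0,i=3
  ....#|#  b1=1 t=0,i=2
  .....|.  b0=0 t=0,i=1
  bits 00011110100110010101100110010010 = 513366418

513366418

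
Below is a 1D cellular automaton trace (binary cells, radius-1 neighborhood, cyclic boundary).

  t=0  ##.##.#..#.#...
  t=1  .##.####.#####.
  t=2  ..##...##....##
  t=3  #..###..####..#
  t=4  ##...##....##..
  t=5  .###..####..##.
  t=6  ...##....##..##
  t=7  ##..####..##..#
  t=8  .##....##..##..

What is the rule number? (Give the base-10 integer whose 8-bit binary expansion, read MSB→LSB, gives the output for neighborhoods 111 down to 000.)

117

  nb ###: next=.  (t=1,i=5, bit7=0)
  nb ##.: next=#  (t=0,i=1, bit6=1)
  nb #.#: next=#  (t=0,i=2, bit5=1)
  nb #..: next=#  (t=0,i=7, bit4=1)
  nb .##: next=.  (t=0,i=0, bit3=0)
  nb .#.: next=#  (t=0,i=6, bit2=1)
  nb ..#: next=.  (t=0,i=8, bit1=0)
  nb ...: next=#  (t=0,i=13, bit0=1)
  bits 01110101 = 117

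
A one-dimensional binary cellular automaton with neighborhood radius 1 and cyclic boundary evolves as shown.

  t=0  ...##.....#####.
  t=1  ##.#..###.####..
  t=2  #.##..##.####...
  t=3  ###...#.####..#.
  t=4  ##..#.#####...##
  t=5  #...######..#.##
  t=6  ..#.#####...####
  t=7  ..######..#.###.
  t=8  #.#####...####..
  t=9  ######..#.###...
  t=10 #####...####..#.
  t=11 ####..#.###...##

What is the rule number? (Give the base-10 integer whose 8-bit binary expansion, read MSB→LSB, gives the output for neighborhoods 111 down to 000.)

  [7] ### => #  t=0,i=11
  [6] ##. => .  t=0,i=4
  [5] #.# => #  t=1,i=2
  [4] #.. => .  t=0,i=5
  [3] .## => #  t=0,i=3
  [2] .#. => #  t=1,i=3
  [1] ..# => .  t=0,i=2
  [0] ... => #  t=0,i=0
  bits 10101101 = 173

173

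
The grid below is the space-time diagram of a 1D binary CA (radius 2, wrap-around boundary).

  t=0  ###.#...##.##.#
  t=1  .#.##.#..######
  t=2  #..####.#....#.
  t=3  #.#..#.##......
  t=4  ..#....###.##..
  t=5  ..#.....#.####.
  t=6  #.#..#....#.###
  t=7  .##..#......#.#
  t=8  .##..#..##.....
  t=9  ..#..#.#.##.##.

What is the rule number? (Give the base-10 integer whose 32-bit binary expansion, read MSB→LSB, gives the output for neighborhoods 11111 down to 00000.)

  #####|.  b31=0 t=1,i=11
  ####.|#  b30=1 t=0,i=1
  ###.#|.  b29=0 t=0,i=2
  ###..|#  b28=1 t=5,i=13
  ##.##|#  b27=1 t=0,i=10
  ##.#.|#  b26=1 t=0,i=3
  ##..#|.  b25=0 t=7,i=3
  ##...|#  b24=1 t=3,i=9
  #.###|#  b23=1 t=0,i=14
  #.##.|#  b22=1 t=0,i=11
  #.#.#|.  b21=0 t=1,i=1
  #.#..|#  b20=1 t=0,i=4
  #..##|#  b19=1 t=1,i=8
  #..#.|.  b18=0 t=3,i=4
  #...#|#  b17=1 t=0,i=6
  #....|.  b16=0 t=2,i=10
  .####|.  b15=0 t=0,i=0
  .###.|#  b14=1 t=4,i=8
  .##.#|#  b13=1 t=0,i=9
  .##..|#  b12=1 t=3,i=8
  .#.##|.  b11=0 t=1,i=2
  .#.#.|.  b10=0 t=2,i=14
  .#..#|.  b9=0 t=1,i=7
  .#...|.  b8=0 t=0,i=5
  ..###|.  b7=0 t=1,i=9
  ..##.|.  b6=0 t=0,i=8
  ..#.#|.  b5=0 t=2,i=13
  ..#..|#  b4=1 t=4,i=2
  ...##|.  b3=0 t=0,i=7
  ...#.|.  b2=0 t=2,i=12
  ....#|.  b1=0 t=2,i=11
  .....|#  b0=1 t=3,i=11
  bits 01011101110110100111000000010001 = 1574596625

1574596625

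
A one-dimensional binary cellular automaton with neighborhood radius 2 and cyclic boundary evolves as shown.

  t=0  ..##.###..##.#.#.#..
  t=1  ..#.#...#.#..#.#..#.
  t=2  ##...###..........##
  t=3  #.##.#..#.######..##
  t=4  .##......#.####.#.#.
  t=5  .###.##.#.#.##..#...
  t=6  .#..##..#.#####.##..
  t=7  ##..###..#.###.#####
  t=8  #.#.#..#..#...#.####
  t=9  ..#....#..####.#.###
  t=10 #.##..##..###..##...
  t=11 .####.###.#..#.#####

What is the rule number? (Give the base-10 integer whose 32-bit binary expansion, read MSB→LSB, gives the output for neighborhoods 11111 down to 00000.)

3412236757

  [31] ##### => #  t=3,i=12
  [30] ####. => #  t=2,i=0
  [29] ###.# => .  t=3,i=0
  [28] ###.. => .  t=0,i=7
  [27] ##.## => #  t=0,i=4
  [26] ##.#. => .  t=0,i=12
  [25] ##..# => #  t=0,i=8
  [24] ##... => #  t=2,i=2
  [23] #.### => .  t=0,i=5
  [22] #.##. => #  t=3,i=2
  [21] #.#.# => #  t=0,i=13
  [20] #.#.. => .  t=0,i=17
  [19] #..## => .  t=0,i=9
  [18] #..#. => .  t=1,i=12
  [17] #...# => #  t=1,i=0
  [16] #.... => .  t=0,i=19
  [15] .#### => #  t=2,i=19
  [14] .###. => .  t=0,i=6
  [13] .##.# => .  t=0,i=3
  [12] .##.. => #  t=4,i=2
  [11] .#.## => #  t=3,i=9
  [10] .#.#. => .  t=0,i=14
  [9] .#..# => .  t=1,i=11
  [8] .#... => #  t=0,i=18
  [7] ..### => #  t=2,i=5
  [6] ..##. => #  t=0,i=2
  [5] ..#.# => .  t=1,i=2
  [4] ..#.. => #  t=1,i=18
  [3] ...## => .  t=0,i=1
  [2] ...#. => #  t=1,i=1
  [1] ....# => .  t=0,i=0
  [0] ..... => #  t=2,i=10
  bits 11001011011000101001100111010101 = 3412236757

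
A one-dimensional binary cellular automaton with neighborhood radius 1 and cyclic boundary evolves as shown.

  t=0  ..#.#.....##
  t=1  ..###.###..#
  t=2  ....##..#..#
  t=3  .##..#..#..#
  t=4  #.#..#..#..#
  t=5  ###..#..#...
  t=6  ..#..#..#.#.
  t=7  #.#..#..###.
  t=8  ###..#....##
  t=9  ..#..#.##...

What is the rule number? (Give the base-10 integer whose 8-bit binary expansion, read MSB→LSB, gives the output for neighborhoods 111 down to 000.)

  [7] ### => .  t=1,i=3
  [6] ##. => #  t=0,i=11
  [5] #.# => #  t=0,i=3
  [4] #.. => .  t=0,i=0
  [3] .## => .  t=0,i=10
  [2] .#. => #  t=0,i=2
  [1] ..# => .  t=0,i=1
  [0] ... => #  t=0,i=6
  bits 01100101 = 101

101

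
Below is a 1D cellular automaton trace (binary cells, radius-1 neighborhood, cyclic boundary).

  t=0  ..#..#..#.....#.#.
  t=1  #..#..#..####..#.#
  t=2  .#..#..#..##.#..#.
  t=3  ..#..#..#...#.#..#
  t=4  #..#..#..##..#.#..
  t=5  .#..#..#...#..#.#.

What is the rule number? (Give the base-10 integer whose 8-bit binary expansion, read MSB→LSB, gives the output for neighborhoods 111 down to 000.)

  ### -> #   bit 7 = 1  t=1,i=10
  ##. -> .   bit 6 = 0  t=1,i=0
  #.# -> #   bit 5 = 1  t=0,i=15
  #.. -> #   bit 4 = 1  t=0,i=3
  .## -> .   bit 3 = 0  t=1,i=9
  .#. -> .   bit 2 = 0  t=0,i=2
  ..# -> .   bit 1 = 0  t=0,i=1
  ... -> #   bit 0 = 1  t=0,i=0
  bits 10110001 = 177

177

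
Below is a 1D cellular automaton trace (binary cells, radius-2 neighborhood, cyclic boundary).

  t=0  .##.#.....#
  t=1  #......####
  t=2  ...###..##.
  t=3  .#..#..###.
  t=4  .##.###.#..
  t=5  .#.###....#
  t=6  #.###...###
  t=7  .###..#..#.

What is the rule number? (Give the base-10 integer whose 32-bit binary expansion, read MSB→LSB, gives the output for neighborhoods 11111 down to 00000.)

2290802295

  ##### -> #   bit 31 = 1  t=1,i=9
  ####. -> .   bit 30 = 0  t=1,i=10
  ###.# -> .   bit 29 = 0  t=4,i=6
  ###.. -> .   bit 28 = 0  t=1,i=0
  ##.## -> #   bit 27 = 1  t=4,i=3
  ##.#. -> .   bit 26 = 0  t=0,i=3
  ##..# -> .   bit 25 = 0  t=2,i=6
  ##... -> .   bit 24 = 0  t=1,i=1
  #.### -> #   bit 23 = 1  t=4,i=4
  #.##. -> .   bit 22 = 0  t=0,i=1
  #.#.# -> .   bit 21 = 0  t=5,i=1
  #.#.. -> .   bit 20 = 0  t=0,i=4
  #..## -> #   bit 19 = 1  t=2,i=7
  #..#. -> .   bit 18 = 0  t=3,i=0
  #...# -> #   bit 17 = 1  t=4,i=10
  #.... -> .   bit 16 = 0  t=0,i=6
  .#### -> #   bit 15 = 1  t=1,i=8
  .###. -> #   bit 14 = 1  t=2,i=4
  .##.# -> .   bit 13 = 0  t=0,i=2
  .##.. -> #   bit 12 = 1  t=2,i=9
  .#.## -> #   bit 11 = 1  t=0,i=0
  .#.#. -> #   bit 10 = 1  t=5,i=0
  .#..# -> #   bit 9 = 1  t=3,i=2
  .#... -> .   bit 8 = 0  t=0,i=5
  ..### -> .   bit 7 = 0  t=1,i=7
  ..##. -> #   bit 6 = 1  t=2,i=8
  ..#.# -> #   bit 5 = 1  t=0,i=10
  ..#.. -> #   bit 4 = 1  t=3,i=1
  ...## -> .   bit 3 = 0  t=1,i=6
  ...#. -> #   bit 2 = 1  t=0,i=9
  ....# -> #   bit 1 = 1  t=0,i=8
  ..... -> #   bit 0 = 1  t=0,i=7
  bits 10001000100010101101111001110111 = 2290802295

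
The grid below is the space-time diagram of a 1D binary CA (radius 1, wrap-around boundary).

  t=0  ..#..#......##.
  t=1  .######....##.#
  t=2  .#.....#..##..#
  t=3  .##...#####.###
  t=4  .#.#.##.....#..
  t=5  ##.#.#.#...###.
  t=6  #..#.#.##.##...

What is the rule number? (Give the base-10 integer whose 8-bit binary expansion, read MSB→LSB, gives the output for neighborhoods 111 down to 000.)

  ### -> .   bit 7 = 0  t=1,i=2
  ##. -> .   bit 6 = 0  t=0,i=13
  #.# -> .   bit 5 = 0  t=1,i=0
  #.. -> #   bit 4 = 1  t=0,i=3
  .## -> #   bit 3 = 1  t=0,i=12
  .#. -> #   bit 2 = 1  t=0,i=2
  ..# -> #   bit 1 = 1  t=0,i=1
  ... -> .   bit 0 = 0  t=0,i=0
  bits 00011110 = 30

30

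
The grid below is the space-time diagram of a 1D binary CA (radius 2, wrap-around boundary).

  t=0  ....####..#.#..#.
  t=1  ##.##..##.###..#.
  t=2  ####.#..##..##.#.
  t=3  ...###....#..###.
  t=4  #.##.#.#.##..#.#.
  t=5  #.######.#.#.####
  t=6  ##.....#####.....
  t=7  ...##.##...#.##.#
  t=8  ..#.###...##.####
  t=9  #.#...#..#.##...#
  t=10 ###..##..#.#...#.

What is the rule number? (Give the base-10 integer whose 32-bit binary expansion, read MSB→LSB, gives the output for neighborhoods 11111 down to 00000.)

1047602365

  [31] ##### => .  t=5,i=4
  [30] ####. => .  t=0,i=6
  [29] ###.# => #  t=2,i=3
  [28] ###.. => #  t=0,i=7
  [27] ##.## => #  t=1,i=2
  [26] ##.#. => #  t=2,i=4
  [25] ##..# => #  t=0,i=8
  [24] ##... => .  t=3,i=6
  [23] #.### => .  t=1,i=10
  [22] #.##. => #  t=1,i=0
  [21] #.#.# => #  t=2,i=15
  [20] #.#.. => #  t=0,i=12
  [19] #..## => .  t=1,i=6
  [18] #..#. => .  t=0,i=9
  [17] #...# => .  t=7,i=1
  [16] #.... => #  t=0,i=0
  [15] .#### => .  t=0,i=5
  [14] .###. => .  t=1,i=11
  [13] .##.# => #  t=1,i=1
  [12] .##.. => .  t=1,i=4
  [11] .#.## => .  t=1,i=16
  [10] .#.#. => #  t=0,i=11
  [9] .#..# => .  t=0,i=13
  [8] .#... => .  t=0,i=16
  [7] ..### => #  t=0,i=4
  [6] ..##. => .  t=1,i=7
  [5] ..#.# => #  t=0,i=10
  [4] ..#.. => #  t=0,i=15
  [3] ...## => #  t=0,i=3
  [2] ...#. => #  t=3,i=9
  [1] ....# => .  t=0,i=2
  [0] ..... => #  t=0,i=1
  bits 00111110011100010010010010111101 = 1047602365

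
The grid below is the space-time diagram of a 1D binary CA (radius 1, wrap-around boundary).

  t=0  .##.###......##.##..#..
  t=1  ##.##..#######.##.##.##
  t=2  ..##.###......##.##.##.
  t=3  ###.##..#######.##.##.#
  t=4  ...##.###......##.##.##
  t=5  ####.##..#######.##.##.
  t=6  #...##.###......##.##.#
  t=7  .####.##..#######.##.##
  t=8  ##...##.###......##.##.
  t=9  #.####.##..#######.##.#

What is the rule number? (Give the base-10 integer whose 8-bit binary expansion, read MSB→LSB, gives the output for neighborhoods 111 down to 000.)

59

  [7] ### => .  t=0,i=5
  [6] ##. => .  t=0,i=2
  [5] #.# => #  t=0,i=3
  [4] #.. => #  t=0,i=7
  [3] .## => #  t=0,i=1
  [2] .#. => .  t=0,i=20
  [1] ..# => #  t=0,i=0
  [0] ... => #  t=0,i=8
  bits 00111011 = 59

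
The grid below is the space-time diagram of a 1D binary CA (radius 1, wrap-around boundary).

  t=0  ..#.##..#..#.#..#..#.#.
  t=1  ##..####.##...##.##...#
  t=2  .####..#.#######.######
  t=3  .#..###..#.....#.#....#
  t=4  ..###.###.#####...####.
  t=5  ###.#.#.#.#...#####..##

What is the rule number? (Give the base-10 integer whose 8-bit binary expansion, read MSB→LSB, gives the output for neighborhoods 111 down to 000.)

  nb ###: next=.  (t=1,i=0, bit7=0)
  nb ##.: next=#  (t=0,i=5, bit6=1)
  nb #.#: next=.  (t=0,i=3, bit5=0)
  nb #..: next=#  (t=0,i=6, bit4=1)
  nb .##: next=#  (t=0,i=4, bit3=1)
  nb .#.: next=.  (t=0,i=2, bit2=0)
  nb ..#: next=#  (t=0,i=1, bit1=1)
  nb ...: next=#  (t=0,i=0, bit0=1)
  bits 01011011 = 91

91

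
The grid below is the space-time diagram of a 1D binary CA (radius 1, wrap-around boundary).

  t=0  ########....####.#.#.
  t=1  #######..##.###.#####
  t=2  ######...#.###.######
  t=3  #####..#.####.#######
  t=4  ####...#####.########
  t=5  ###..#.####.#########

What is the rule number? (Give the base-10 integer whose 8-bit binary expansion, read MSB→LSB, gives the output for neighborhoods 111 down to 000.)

  ### -> #   bit 7 = 1  t=0,i=1
  ##. -> .   bit 6 = 0  t=0,i=7
  #.# -> #   bit 5 = 1  t=0,i=16
  #.. -> .   bit 4 = 0  t=0,i=8
  .## -> #   bit 3 = 1  t=0,i=0
  .#. -> #   bit 2 = 1  t=0,i=17
  ..# -> .   bit 1 = 0  t=0,i=11
  ... -> #   bit 0 = 1  t=0,i=9
  bits 10101101 = 173

173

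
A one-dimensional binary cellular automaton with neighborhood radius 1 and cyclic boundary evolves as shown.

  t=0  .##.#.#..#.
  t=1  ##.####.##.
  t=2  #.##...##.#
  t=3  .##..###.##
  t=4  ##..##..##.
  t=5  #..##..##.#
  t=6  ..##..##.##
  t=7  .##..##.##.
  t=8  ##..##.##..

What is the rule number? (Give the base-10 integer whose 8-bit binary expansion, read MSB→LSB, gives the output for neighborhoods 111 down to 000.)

  ###|.  b7=0 t=1,i=4
  ##.|.  b6=0 t=0,i=2
  #.#|#  b5=1 t=0,i=3
  #..|.  b4=0 t=0,i=7
  .##|#  b3=1 t=0,i=1
  .#.|#  b2=1 t=0,i=4
  ..#|#  b1=1 t=0,i=0
  ...|#  b0=1 t=2,i=5
  bits 00101111 = 47

47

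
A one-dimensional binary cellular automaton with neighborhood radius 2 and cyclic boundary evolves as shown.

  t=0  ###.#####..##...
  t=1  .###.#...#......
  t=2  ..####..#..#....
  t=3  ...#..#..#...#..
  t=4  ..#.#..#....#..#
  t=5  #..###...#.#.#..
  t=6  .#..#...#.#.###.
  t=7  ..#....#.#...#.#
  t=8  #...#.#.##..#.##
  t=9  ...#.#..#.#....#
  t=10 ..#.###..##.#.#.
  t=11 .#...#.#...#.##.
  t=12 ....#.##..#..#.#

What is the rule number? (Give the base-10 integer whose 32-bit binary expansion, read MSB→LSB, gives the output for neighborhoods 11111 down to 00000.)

777111044

  [31] ##### => .  t=0,i=6
  [30] ####. => .  t=0,i=7
  [29] ###.# => #  t=0,i=2
  [28] ###.. => .  t=0,i=8
  [27] ##.## => #  t=0,i=3
  [26] ##.#. => #  t=1,i=4
  [25] ##..# => #  t=0,i=9
  [24] ##... => .  t=0,i=13
  [23] #.### => .  t=0,i=4
  [22] #.##. => #  t=8,i=8
  [21] #.#.# => .  t=5,i=11
  [20] #.#.. => #  t=1,i=5
  [19] #..## => .  t=0,i=10
  [18] #..#. => .  t=2,i=7
  [17] #...# => .  t=0,i=14
  [16] #.... => #  t=1,i=11
  [15] .#### => #  t=0,i=5
  [14] .###. => #  t=0,i=1
  [13] .##.# => .  t=10,i=10
  [12] .##.. => .  t=0,i=12
  [11] .#.## => .  t=6,i=11
  [10] .#.#. => #  t=4,i=3
  [9] .#..# => #  t=2,i=9
  [8] .#... => .  t=1,i=6
  [7] ..### => .  t=0,i=0
  [6] ..##. => .  t=0,i=11
  [5] ..#.# => .  t=4,i=2
  [4] ..#.. => .  t=1,i=9
  [3] ...## => .  t=0,i=15
  [2] ...#. => #  t=1,i=8
  [1] ....# => .  t=1,i=15
  [0] ..... => .  t=1,i=12
  bits 00101110010100011100011000000100 = 777111044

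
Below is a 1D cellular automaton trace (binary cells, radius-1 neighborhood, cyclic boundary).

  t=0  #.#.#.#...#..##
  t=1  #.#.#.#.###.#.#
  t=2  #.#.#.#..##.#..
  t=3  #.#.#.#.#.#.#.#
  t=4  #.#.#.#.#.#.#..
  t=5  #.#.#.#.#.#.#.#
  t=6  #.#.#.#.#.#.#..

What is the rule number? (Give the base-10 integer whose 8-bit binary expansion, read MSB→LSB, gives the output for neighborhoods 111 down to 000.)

  nb ###: next=#  (t=0,i=14, bit7=1)
  nb ##.: next=#  (t=0,i=0, bit6=1)
  nb #.#: next=.  (t=0,i=1, bit5=0)
  nb #..: next=.  (t=0,i=7, bit4=0)
  nb .##: next=.  (t=0,i=13, bit3=0)
  nb .#.: next=#  (t=0,i=2, bit2=1)
  nb ..#: next=#  (t=0,i=9, bit1=1)
  nb ...: next=#  (t=0,i=8, bit0=1)
  bits 11000111 = 199

199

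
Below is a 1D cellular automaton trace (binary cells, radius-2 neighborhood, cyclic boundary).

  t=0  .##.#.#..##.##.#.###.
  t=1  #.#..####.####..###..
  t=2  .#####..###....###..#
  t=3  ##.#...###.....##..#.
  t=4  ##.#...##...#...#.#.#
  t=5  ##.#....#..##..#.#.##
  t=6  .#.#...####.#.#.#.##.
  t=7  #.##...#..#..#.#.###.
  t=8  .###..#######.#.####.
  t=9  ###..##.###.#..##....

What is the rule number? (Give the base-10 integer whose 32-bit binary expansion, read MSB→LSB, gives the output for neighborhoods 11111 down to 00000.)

  ##### -> #   bit 31 = 1  t=2,i=3
  ####. -> .   bit 30 = 0  t=1,i=7
  ###.# -> #   bit 29 = 1  t=1,i=8
  ###.. -> .   bit 28 = 0  t=0,i=19
  ##.## -> #   bit 27 = 1  t=0,i=11
  ##.#. -> .   bit 26 = 0  t=0,i=3
  ##..# -> .   bit 25 = 0  t=0,i=20
  ##... -> .   bit 24 = 0  t=2,i=11
  #.### -> #   bit 23 = 1  t=0,i=17
  #.##. -> #   bit 22 = 1  t=0,i=12
  #.#.# -> .   bit 21 = 0  t=0,i=4
  #.#.. -> #   bit 20 = 1  t=0,i=6
  #..## -> #   bit 19 = 1  t=0,i=0
  #..#. -> #   bit 18 = 1  t=1,i=20
  #...# -> .   bit 17 = 0  t=3,i=5
  #.... -> .   bit 16 = 0  t=2,i=12
  .#### -> .   bit 15 = 0  t=1,i=6
  .###. -> #   bit 14 = 1  t=0,i=18
  .##.# -> #   bit 13 = 1  t=0,i=2
  .##.. -> #   bit 12 = 1  t=3,i=16
  .#.## -> #   bit 11 = 1  t=0,i=16
  .#.#. -> #   bit 10 = 1  t=0,i=5
  .#..# -> #   bit 9 = 1  t=0,i=7
  .#... -> .   bit 8 = 0  t=3,i=4
  ..### -> #   bit 7 = 1  t=1,i=5
  ..##. -> .   bit 6 = 0  t=0,i=1
  ..#.# -> .   bit 5 = 0  t=1,i=0
  ..#.. -> #   bit 4 = 1  t=4,i=12
  ...## -> .   bit 3 = 0  t=2,i=14
  ...#. -> #   bit 2 = 1  t=4,i=11
  ....# -> .   bit 1 = 0  t=2,i=13
  ..... -> #   bit 0 = 1  t=3,i=12
  bits 10101000110111000111111010010101 = 2833022613

2833022613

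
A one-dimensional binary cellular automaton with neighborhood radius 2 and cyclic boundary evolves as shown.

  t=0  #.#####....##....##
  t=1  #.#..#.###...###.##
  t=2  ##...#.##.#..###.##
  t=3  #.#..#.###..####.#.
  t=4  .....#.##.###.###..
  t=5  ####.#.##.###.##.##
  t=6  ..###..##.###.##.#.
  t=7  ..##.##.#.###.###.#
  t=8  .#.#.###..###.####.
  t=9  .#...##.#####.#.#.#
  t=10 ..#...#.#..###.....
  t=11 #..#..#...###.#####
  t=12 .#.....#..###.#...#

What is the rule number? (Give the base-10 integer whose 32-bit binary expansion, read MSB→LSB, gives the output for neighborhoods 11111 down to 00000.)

  ##### -> .   bit 31 = 0  t=0,i=4
  ####. -> #   bit 30 = 1  t=0,i=5
  ###.# -> #   bit 29 = 1  t=0,i=0
  ###.. -> .   bit 28 = 0  t=0,i=6
  ##.## -> .   bit 27 = 0  t=0,i=1
  ##.#. -> #   bit 26 = 1  t=1,i=1
  ##..# -> #   bit 25 = 1  t=3,i=10
  ##... -> #   bit 24 = 1  t=0,i=7
  #.### -> #   bit 23 = 1  t=0,i=2
  #.##. -> #   bit 22 = 1  t=2,i=7
  #.#.# -> .   bit 21 = 0  t=3,i=0
  #.#.. -> .   bit 20 = 0  t=1,i=2
  #..## -> #   bit 19 = 1  t=2,i=12
  #..#. -> .   bit 18 = 0  t=1,i=4
  #...# -> .   bit 17 = 0  t=1,i=11
  #.... -> #   bit 16 = 1  t=0,i=8
  .#### -> .   bit 15 = 0  t=0,i=3
  .###. -> #   bit 14 = 1  t=0,i=18
  .##.# -> #   bit 13 = 1  t=2,i=8
  .##.. -> .   bit 12 = 0  t=0,i=12
  .#.## -> .   bit 11 = 0  t=1,i=6
  .#.#. -> .   bit 10 = 0  t=3,i=1
  .#..# -> .   bit 9 = 0  t=1,i=3
  .#... -> #   bit 8 = 1  t=6,i=18
  ..### -> #   bit 7 = 1  t=0,i=17
  ..##. -> .   bit 6 = 0  t=0,i=11
  ..#.# -> #   bit 5 = 1  t=1,i=5
  ..#.. -> .   bit 4 = 0  t=10,i=2
  ...## -> .   bit 3 = 0  t=0,i=10
  ...#. -> .   bit 2 = 0  t=2,i=4
  ....# -> #   bit 1 = 1  t=0,i=9
  ..... -> #   bit 0 = 1  t=4,i=0
  bits 01100111110010010110000110100011 = 1741250979

1741250979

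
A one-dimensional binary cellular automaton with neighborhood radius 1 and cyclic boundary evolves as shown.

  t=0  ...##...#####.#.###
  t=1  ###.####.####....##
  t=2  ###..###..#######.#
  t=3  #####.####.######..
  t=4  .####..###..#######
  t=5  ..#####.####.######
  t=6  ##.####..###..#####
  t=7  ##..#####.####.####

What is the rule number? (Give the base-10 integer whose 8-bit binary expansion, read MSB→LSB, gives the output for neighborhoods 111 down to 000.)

  nb ###: next=#  (t=0,i=9, bit7=1)
  nb ##.: next=#  (t=0,i=4, bit6=1)
  nb #.#: next=.  (t=0,i=13, bit5=0)
  nb #..: next=#  (t=0,i=0, bit4=1)
  nb .##: next=.  (t=0,i=3, bit3=0)
  nb .#.: next=.  (t=0,i=14, bit2=0)
  nb ..#: next=#  (t=0,i=2, bit1=1)
  nb ...: next=#  (t=0,i=1, bit0=1)
  bits 11010011 = 211

211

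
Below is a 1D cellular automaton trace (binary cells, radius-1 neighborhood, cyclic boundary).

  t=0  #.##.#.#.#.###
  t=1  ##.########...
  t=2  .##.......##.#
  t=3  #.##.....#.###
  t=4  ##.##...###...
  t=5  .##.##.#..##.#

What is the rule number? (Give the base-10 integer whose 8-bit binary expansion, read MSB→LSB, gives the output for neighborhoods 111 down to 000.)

  [7] ### => .  t=0,i=12
  [6] ##. => #  t=0,i=0
  [5] #.# => #  t=0,i=1
  [4] #.. => #  t=1,i=11
  [3] .## => .  t=0,i=2
  [2] .#. => #  t=0,i=5
  [1] ..# => #  t=1,i=13
  [0] ... => .  t=1,i=12
  bits 01110110 = 118

118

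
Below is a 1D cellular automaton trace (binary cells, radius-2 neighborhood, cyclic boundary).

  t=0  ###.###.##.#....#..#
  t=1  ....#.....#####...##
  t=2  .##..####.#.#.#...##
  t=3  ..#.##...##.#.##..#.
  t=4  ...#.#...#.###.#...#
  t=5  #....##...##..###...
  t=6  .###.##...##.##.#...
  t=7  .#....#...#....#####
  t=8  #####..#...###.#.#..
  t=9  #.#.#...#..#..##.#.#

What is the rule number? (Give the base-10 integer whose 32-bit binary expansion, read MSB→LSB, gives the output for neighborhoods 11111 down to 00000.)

  #####|#  b31=1 t=1,i=12
  ####.|.  b30=0 t=0,i=1
  ###.#|.  b29=0 t=0,i=2
  ###..|#  b28=1 t=1,i=14
  ##.##|.  b27=0 t=0,i=3
  ##.#.|#  b26=1 t=0,i=10
  ##..#|.  b25=0 t=2,i=3
  ##...|.  b24=0 t=1,i=0
  #.###|#  b23=1 t=0,i=4
  #.##.|.  b22=0 t=0,i=8
  #.#.#|#  b21=1 t=2,i=10
  #.#..|#  b20=1 t=0,i=11
  #..##|#  b19=1 t=0,i=18
  #..#.|.  b18=0 t=3,i=17
  #...#|.  b17=0 t=1,i=16
  #....|#  b16=1 t=0,i=13
  .####|.  b15=0 t=0,i=0
  .###.|.  b14=0 t=0,i=5
  .##.#|.  b13=0 t=0,i=9
  .##..|#  b12=1 t=1,i=19
  .#.##|#  b11=1 t=3,i=3
  .#.#.|.  b10=0 t=2,i=11
  .#..#|.  b9=0 t=0,i=17
  .#...|#  b8=1 t=0,i=12
  ..###|#  b7=1 t=0,i=19
  ..##.|#  b6=1 t=1,i=18
  ..#.#|.  b5=0 t=3,i=2
  ..#..|.  b4=0 t=0,i=16
  ...##|.  b3=0 t=1,i=9
  ...#.|.  b2=0 t=0,i=15
  ....#|#  b1=1 t=0,i=14
  .....|#  b0=1 t=1,i=7
  bits 10010100101110010001100111000011 = 2495158723

2495158723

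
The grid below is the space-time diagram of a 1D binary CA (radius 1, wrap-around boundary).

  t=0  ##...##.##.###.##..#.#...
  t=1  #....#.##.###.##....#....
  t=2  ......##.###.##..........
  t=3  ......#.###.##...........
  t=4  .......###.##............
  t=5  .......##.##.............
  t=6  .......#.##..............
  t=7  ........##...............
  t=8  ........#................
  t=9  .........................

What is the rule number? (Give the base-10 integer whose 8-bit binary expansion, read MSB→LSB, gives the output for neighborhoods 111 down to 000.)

  [7] ### => #  t=0,i=12
  [6] ##. => .  t=0,i=1
  [5] #.# => #  t=0,i=7
  [4] #.. => .  t=0,i=2
  [3] .## => #  t=0,i=0
  [2] .#. => .  t=0,i=19
  [1] ..# => .  t=0,i=4
  [0] ... => .  t=0,i=3
  bits 10101000 = 168

168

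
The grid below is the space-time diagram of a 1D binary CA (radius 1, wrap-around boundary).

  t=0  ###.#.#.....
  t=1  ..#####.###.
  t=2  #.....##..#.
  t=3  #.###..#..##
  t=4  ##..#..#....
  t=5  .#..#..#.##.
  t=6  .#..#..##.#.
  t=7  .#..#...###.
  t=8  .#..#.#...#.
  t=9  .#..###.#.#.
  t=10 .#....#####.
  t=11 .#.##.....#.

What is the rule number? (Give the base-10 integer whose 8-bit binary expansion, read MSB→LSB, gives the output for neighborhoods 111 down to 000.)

101

  [7] ### => .  t=0,i=1
  [6] ##. => #  t=0,i=2
  [5] #.# => #  t=0,i=3
  [4] #.. => .  t=0,i=7
  [3] .## => .  t=0,i=0
  [2] .#. => #  t=0,i=4
  [1] ..# => .  t=0,i=11
  [0] ... => #  t=0,i=8
  bits 01100101 = 101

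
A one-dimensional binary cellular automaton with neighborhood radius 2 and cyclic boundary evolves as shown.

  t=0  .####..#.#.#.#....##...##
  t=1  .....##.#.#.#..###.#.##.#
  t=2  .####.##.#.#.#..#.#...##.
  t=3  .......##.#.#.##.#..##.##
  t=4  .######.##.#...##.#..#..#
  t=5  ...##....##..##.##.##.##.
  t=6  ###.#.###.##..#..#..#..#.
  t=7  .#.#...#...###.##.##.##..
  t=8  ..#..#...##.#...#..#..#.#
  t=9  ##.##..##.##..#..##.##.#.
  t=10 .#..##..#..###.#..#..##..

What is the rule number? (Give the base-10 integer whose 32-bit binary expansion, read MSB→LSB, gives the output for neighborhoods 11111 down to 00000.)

  nb #####: next=#  (t=4,i=3, bit31=1)
  nb ####.: next=.  (t=0,i=3, bit30=0)
  nb ###.#: next=.  (t=1,i=17, bit29=0)
  nb ###..: next=.  (t=0,i=4, bit28=0)
  nb ##.##: next=.  (t=0,i=0, bit27=0)
  nb ##.#.: next=#  (t=1,i=7, bit26=1)
  nb ##..#: next=#  (t=0,i=5, bit25=1)
  nb ##...: next=.  (t=0,i=20, bit24=0)
  nb #.###: next=.  (t=0,i=1, bit23=0)
  nb #.##.: next=.  (t=1,i=21, bit22=0)
  nb #.#.#: next=.  (t=0,i=9, bit21=0)
  nb #.#..: next=.  (t=0,i=13, bit20=0)
  nb #..##: next=.  (t=1,i=14, bit19=0)
  nb #..#.: next=#  (t=0,i=6, bit18=1)
  nb #...#: next=#  (t=0,i=21, bit17=1)
  nb #....: next=#  (t=0,i=15, bit16=1)
  nb .####: next=.  (t=0,i=2, bit15=0)
  nb .###.: next=#  (t=1,i=16, bit14=1)
  nb .##.#: next=#  (t=0,i=24, bit13=1)
  nb .##..: next=#  (t=0,i=19, bit12=1)
  nb .#.##: next=.  (t=1,i=20, bit11=0)
  nb .#.#.: next=#  (t=0,i=8, bit10=1)
  nb .#..#: next=#  (t=1,i=13, bit9=1)
  nb .#...: next=.  (t=0,i=14, bit8=0)
  nb ..###: next=.  (t=1,i=15, bit7=0)
  nb ..##.: next=.  (t=0,i=18, bit6=0)
  nb ..#.#: next=.  (t=0,i=7, bit5=0)
  nb ..#..: next=.  (t=4,i=21, bit4=0)
  nb ...##: next=#  (t=0,i=17, bit3=1)
  nb ...#.: next=.  (t=7,i=0, bit2=0)
  nb ....#: next=#  (t=0,i=16, bit1=1)
  nb .....: next=#  (t=1,i=2, bit0=1)
  bits 10000110000001110111011000001011 = 2248635915

2248635915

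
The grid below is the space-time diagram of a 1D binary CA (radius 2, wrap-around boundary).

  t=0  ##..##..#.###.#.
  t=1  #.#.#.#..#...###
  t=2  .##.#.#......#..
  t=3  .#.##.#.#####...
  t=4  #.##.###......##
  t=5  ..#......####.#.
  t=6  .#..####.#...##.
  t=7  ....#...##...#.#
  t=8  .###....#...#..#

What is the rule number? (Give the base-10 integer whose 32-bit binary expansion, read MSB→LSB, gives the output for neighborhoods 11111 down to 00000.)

  nb #####: next=.  (t=3,i=10, bit31=0)
  nb ####.: next=.  (t=1,i=15, bit30=0)
  nb ###.#: next=.  (t=0,i=12, bit29=0)
  nb ###..: next=.  (t=3,i=12, bit28=0)
  nb ##.##: next=.  (t=4,i=1, bit27=0)
  nb ##.#.: next=#  (t=0,i=13, bit26=1)
  nb ##..#: next=#  (t=0,i=2, bit25=1)
  nb ##...: next=.  (t=3,i=13, bit24=0)
  nb #.###: next=.  (t=0,i=10, bit23=0)
  nb #.##.: next=#  (t=0,i=0, bit22=1)
  nb #.#.#: next=#  (t=0,i=14, bit21=1)
  nb #.#..: next=#  (t=1,i=6, bit20=1)
  nb #..##: next=.  (t=0,i=3, bit19=0)
  nb #..#.: next=.  (t=0,i=7, bit18=0)
  nb #...#: next=.  (t=1,i=11, bit17=0)
  nb #....: next=#  (t=2,i=8, bit16=1)
  nb .####: next=.  (t=1,i=14, bit15=0)
  nb .###.: next=.  (t=0,i=11, bit14=0)
  nb .##.#: next=.  (t=2,i=2, bit13=0)
  nb .##..: next=.  (t=0,i=1, bit12=0)
  nb .#.##: next=#  (t=0,i=9, bit11=1)
  nb .#.#.: next=.  (t=1,i=3, bit10=0)
  nb .#..#: next=.  (t=1,i=7, bit9=0)
  nb .#...: next=.  (t=1,i=10, bit8=0)
  nb ..###: next=#  (t=1,i=13, bit7=1)
  nb ..##.: next=#  (t=0,i=4, bit6=1)
  nb ..#.#: next=.  (t=0,i=8, bit5=0)
  nb ..#..: next=.  (t=1,i=9, bit4=0)
  nb ...##: next=.  (t=1,i=12, bit3=0)
  nb ...#.: next=#  (t=2,i=12, bit2=1)
  nb ....#: next=#  (t=2,i=11, bit1=1)
  nb .....: next=#  (t=2,i=9, bit0=1)
  bits 00000110011100010000100011000111 = 108071111

108071111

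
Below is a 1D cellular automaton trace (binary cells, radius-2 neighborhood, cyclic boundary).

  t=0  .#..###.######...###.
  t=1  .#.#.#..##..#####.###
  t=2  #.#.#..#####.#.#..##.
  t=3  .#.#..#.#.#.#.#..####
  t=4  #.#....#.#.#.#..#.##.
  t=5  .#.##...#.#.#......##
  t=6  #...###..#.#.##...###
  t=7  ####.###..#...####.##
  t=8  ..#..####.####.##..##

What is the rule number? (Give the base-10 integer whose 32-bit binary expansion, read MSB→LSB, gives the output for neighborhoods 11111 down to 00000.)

1468790104

  #####|.  b31=0 t=0,i=10
  ####.|#  b30=1 t=0,i=12
  ###.#|.  b29=0 t=0,i=6
  ###..|#  b28=1 t=0,i=13
  ##.##|.  b27=0 t=0,i=7
  ##.#.|#  b26=1 t=1,i=0
  ##..#|#  b25=1 t=0,i=20
  ##...|#  b24=1 t=0,i=14
  #.###|#  b23=1 t=0,i=8
  #.##.|.  b22=0 t=4,i=18
  #.#.#|.  b21=0 t=1,i=1
  #.#..|.  b20=0 t=1,i=5
  #..##|#  b19=1 t=0,i=3
  #..#.|.  b18=0 t=0,i=0
  #...#|#  b17=1 t=0,i=15
  #....|#  b16=1 t=4,i=4
  .####|#  b15=1 t=0,i=9
  .###.|#  b14=1 t=0,i=5
  .##.#|#  b13=1 t=2,i=19
  .##..|#  b12=1 t=1,i=9
  .#.##|.  b11=0 t=4,i=17
  .#.#.|#  b10=1 t=1,i=2
  .#..#|.  b9=0 t=0,i=2
  .#...|#  b8=1 t=4,i=3
  ..###|.  b7=0 t=0,i=4
  ..##.|#  b6=1 t=1,i=8
  ..#.#|.  b5=0 t=3,i=6
  ..#..|#  b4=1 t=0,i=1
  ...##|#  b3=1 t=0,i=16
  ...#.|.  b2=0 t=4,i=6
  ....#|.  b1=0 t=4,i=5
  .....|.  b0=0 t=5,i=15
  bits 01010111100010111111010101011000 = 1468790104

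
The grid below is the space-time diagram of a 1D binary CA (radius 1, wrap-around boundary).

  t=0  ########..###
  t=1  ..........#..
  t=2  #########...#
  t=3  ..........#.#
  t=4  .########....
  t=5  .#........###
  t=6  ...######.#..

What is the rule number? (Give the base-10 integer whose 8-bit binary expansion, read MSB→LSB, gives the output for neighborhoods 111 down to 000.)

9

  nb ###: next=.  (t=0,i=0, bit7=0)
  nb ##.: next=.  (t=0,i=7, bit6=0)
  nb #.#: next=.  (t=3,i=11, bit5=0)
  nb #..: next=.  (t=0,i=8, bit4=0)
  nb .##: next=#  (t=0,i=10, bit3=1)
  nb .#.: next=.  (t=1,i=10, bit2=0)
  nb ..#: next=.  (t=0,i=9, bit1=0)
  nb ...: next=#  (t=1,i=0, bit0=1)
  bits 00001001 = 9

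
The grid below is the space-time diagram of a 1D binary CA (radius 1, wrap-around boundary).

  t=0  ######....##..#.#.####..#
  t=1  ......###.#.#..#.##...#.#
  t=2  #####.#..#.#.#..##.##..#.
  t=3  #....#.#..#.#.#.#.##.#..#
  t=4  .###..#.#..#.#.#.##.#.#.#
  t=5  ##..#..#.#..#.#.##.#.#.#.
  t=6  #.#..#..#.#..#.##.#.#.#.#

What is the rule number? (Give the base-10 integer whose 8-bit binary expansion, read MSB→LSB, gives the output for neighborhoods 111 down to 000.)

57

  [7] ### => .  t=0,i=0
  [6] ##. => .  t=0,i=5
  [5] #.# => #  t=0,i=15
  [4] #.. => #  t=0,i=6
  [3] .## => #  t=0,i=10
  [2] .#. => .  t=0,i=14
  [1] ..# => .  t=0,i=9
  [0] ... => #  t=0,i=7
  bits 00111001 = 57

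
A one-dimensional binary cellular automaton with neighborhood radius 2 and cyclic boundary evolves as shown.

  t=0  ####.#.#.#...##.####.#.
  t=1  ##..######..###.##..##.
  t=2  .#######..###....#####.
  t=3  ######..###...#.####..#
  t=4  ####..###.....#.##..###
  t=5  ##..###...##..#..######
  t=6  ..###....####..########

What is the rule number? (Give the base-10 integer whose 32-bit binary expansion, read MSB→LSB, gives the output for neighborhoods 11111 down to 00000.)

  nb #####: next=#  (t=1,i=6, bit31=1)
  nb ####.: next=.  (t=0,i=2, bit30=0)
  nb ###.#: next=.  (t=0,i=3, bit29=0)
  nb ###..: next=.  (t=1,i=9, bit28=0)
  nb ##.##: next=.  (t=0,i=15, bit27=0)
  nb ##.#.: next=#  (t=0,i=4, bit26=1)
  nb ##..#: next=#  (t=1,i=2, bit25=1)
  nb ##...: next=.  (t=2,i=13, bit24=0)
  nb #.###: next=#  (t=0,i=0, bit23=1)
  nb #.##.: next=.  (t=1,i=0, bit22=0)
  nb #.#.#: next=#  (t=0,i=5, bit21=1)
  nb #.#..: next=#  (t=0,i=9, bit20=1)
  nb #..##: next=#  (t=1,i=3, bit19=1)
  nb #..#.: next=.  (t=5,i=13, bit18=0)
  nb #...#: next=.  (t=0,i=11, bit17=0)
  nb #....: next=#  (t=2,i=14, bit16=1)
  nb .####: next=#  (t=0,i=1, bit15=1)
  nb .###.: next=.  (t=1,i=13, bit14=0)
  nb .##.#: next=#  (t=0,i=14, bit13=1)
  nb .##..: next=#  (t=1,i=1, bit12=1)
  nb .#.##: next=.  (t=0,i=22, bit11=0)
  nb .#.#.: next=#  (t=0,i=6, bit10=1)
  nb .#..#: next=#  (t=5,i=15, bit9=1)
  nb .#...: next=.  (t=0,i=10, bit8=0)
  nb ..###: next=#  (t=1,i=4, bit7=1)
  nb ..##.: next=#  (t=0,i=13, bit6=1)
  nb ..#.#: next=#  (t=3,i=14, bit5=1)
  nb ..#..: next=.  (t=5,i=14, bit4=0)
  nb ...##: next=#  (t=0,i=12, bit3=1)
  nb ...#.: next=.  (t=3,i=13, bit2=0)
  nb ....#: next=.  (t=2,i=15, bit1=0)
  nb .....: next=#  (t=4,i=11, bit0=1)
  bits 10000110101110011011011011101001 = 2260317929

2260317929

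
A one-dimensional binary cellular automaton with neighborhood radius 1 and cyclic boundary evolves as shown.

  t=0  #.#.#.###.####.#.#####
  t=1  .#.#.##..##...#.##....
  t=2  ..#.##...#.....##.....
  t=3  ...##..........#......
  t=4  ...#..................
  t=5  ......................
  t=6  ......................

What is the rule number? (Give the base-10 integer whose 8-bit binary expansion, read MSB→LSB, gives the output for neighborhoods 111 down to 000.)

  [7] ### => .  t=0,i=7
  [6] ##. => .  t=0,i=0
  [5] #.# => #  t=0,i=1
  [4] #.. => .  t=1,i=7
  [3] .## => #  t=0,i=6
  [2] .#. => .  t=0,i=2
  [1] ..# => .  t=1,i=0
  [0] ... => .  t=1,i=12
  bits 00101000 = 40

40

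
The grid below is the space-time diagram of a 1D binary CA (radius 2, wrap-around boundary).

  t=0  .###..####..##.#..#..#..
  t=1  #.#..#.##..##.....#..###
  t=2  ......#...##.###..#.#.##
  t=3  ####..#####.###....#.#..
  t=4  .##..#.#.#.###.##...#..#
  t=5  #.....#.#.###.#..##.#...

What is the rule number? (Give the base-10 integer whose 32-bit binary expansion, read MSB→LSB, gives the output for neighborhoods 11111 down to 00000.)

1233898841

  nb #####: next=.  (t=3,i=8, bit31=0)
  nb ####.: next=#  (t=0,i=8, bit30=1)
  nb ###.#: next=.  (t=1,i=0, bit29=0)
  nb ###..: next=.  (t=0,i=3, bit28=0)
  nb ##.##: next=#  (t=2,i=12, bit27=1)
  nb ##.#.: next=.  (t=0,i=14, bit26=0)
  nb ##..#: next=.  (t=0,i=4, bit25=0)
  nb ##...: next=#  (t=1,i=13, bit24=1)
  nb #.###: next=#  (t=2,i=13, bit23=1)
  nb #.##.: next=.  (t=1,i=7, bit22=0)
  nb #.#.#: next=.  (t=2,i=20, bit21=0)
  nb #.#..: next=.  (t=0,i=15, bit20=0)
  nb #..##: next=#  (t=0,i=5, bit19=1)
  nb #..#.: next=.  (t=0,i=17, bit18=0)
  nb #...#: next=#  (t=0,i=23, bit17=1)
  nb #....: next=#  (t=1,i=14, bit16=1)
  nb .####: next=#  (t=0,i=7, bit15=1)
  nb .###.: next=#  (t=0,i=2, bit14=1)
  nb .##.#: next=.  (t=0,i=13, bit13=0)
  nb .##..: next=.  (t=1,i=8, bit12=0)
  nb .#.##: next=#  (t=1,i=6, bit11=1)
  nb .#.#.: next=#  (t=2,i=19, bit10=1)
  nb .#..#: next=.  (t=0,i=16, bit9=0)
  nb .#...: next=#  (t=0,i=22, bit8=1)
  nb ..###: next=.  (t=0,i=1, bit7=0)
  nb ..##.: next=#  (t=0,i=12, bit6=1)
  nb ..#.#: next=.  (t=1,i=5, bit5=0)
  nb ..#..: next=#  (t=0,i=18, bit4=1)
  nb ...##: next=#  (t=0,i=0, bit3=1)
  nb ...#.: next=.  (t=1,i=17, bit2=0)
  nb ....#: next=.  (t=1,i=16, bit1=0)
  nb .....: next=#  (t=1,i=15, bit0=1)
  bits 01001001100010111100110101011001 = 1233898841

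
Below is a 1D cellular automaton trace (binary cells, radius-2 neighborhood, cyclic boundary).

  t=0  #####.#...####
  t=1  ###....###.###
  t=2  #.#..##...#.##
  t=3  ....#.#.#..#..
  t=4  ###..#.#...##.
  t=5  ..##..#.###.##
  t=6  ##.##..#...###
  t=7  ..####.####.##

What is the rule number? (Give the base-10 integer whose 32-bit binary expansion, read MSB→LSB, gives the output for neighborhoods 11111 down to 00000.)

2588589339

  #####|#  b31=1 t=0,i=0
  ####.|.  b30=0 t=0,i=3
  ###.#|.  b29=0 t=0,i=4
  ###..|#  b28=1 t=1,i=2
  ##.##|#  b27=1 t=1,i=10
  ##.#.|.  b26=0 t=0,i=5
  ##..#|#  b25=1 t=4,i=3
  ##...|.  b24=0 t=1,i=3
  #.###|.  b23=0 t=1,i=11
  #.##.|#  b22=1 t=5,i=12
  #.#.#|.  b21=0 t=3,i=6
  #.#..|.  b20=0 t=0,i=6
  #..##|#  b19=1 t=2,i=4
  #..#.|.  b18=0 t=3,i=10
  #...#|#  b17=1 t=0,i=8
  #....|.  b16=0 t=1,i=4
  .####|#  b15=1 t=0,i=11
  .###.|.  b14=0 t=1,i=8
  .##.#|#  b13=1 t=4,i=12
  .##..|#  b12=1 t=2,i=6
  .#.##|#  b11=1 t=2,i=11
  .#.#.|#  b10=1 t=3,i=5
  .#..#|.  b9=0 t=2,i=3
  .#...|#  b8=1 t=0,i=7
  ..###|.  b7=0 t=0,i=10
  ..##.|.  b6=0 t=2,i=5
  ..#.#|.  b5=0 t=2,i=10
  ..#..|#  b4=1 t=3,i=11
  ...##|#  b3=1 t=0,i=9
  ...#.|.  b2=0 t=2,i=9
  ....#|#  b1=1 t=1,i=5
  .....|#  b0=1 t=3,i=0
  bits 10011010010010101011110100011011 = 2588589339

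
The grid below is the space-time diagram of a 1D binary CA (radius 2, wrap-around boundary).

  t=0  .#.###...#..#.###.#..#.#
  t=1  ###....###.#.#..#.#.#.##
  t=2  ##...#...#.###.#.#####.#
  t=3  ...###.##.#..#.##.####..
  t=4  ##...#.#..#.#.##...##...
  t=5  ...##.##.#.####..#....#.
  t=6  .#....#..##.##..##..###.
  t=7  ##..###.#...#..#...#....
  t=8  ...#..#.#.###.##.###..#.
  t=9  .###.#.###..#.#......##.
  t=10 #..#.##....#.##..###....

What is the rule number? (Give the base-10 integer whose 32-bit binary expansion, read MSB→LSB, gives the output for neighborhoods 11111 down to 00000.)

3766389783

  #####|#  b31=1 t=1,i=0
  ####.|#  b30=1 t=1,i=1
  ###.#|#  b29=1 t=0,i=16
  ###..|.  b28=0 t=0,i=5
  ##.##|.  b27=0 t=2,i=22
  ##.#.|.  b26=0 t=0,i=17
  ##..#|.  b25=0 t=5,i=15
  ##...|.  b24=0 t=0,i=6
  #.###|.  b23=0 t=0,i=3
  #.##.|#  b22=1 t=3,i=7
  #.#.#|#  b21=1 t=0,i=1
  #.#..|#  b20=1 t=0,i=18
  #..##|#  b19=1 t=6,i=8
  #..#.|#  b18=1 t=0,i=11
  #...#|#  b17=1 t=0,i=7
  #....|.  b16=0 t=1,i=4
  .####|#  b15=1 t=1,i=23
  .###.|.  b14=0 t=0,i=4
  .##.#|.  b13=0 t=3,i=8
  .##..|.  b12=0 t=4,i=1
  .#.##|#  b11=1 t=0,i=2
  .#.#.|#  b10=1 t=0,i=0
  .#..#|.  b9=0 t=0,i=10
  .#...|.  b8=0 t=2,i=6
  ..###|.  b7=0 t=1,i=7
  ..##.|.  b6=0 t=4,i=0
  ..#.#|.  b5=0 t=0,i=12
  ..#..|#  b4=1 t=0,i=9
  ...##|.  b3=0 t=1,i=6
  ...#.|#  b2=1 t=0,i=8
  ....#|#  b1=1 t=1,i=5
  .....|#  b0=1 t=3,i=0
  bits 11100000011111101000110000010111 = 3766389783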